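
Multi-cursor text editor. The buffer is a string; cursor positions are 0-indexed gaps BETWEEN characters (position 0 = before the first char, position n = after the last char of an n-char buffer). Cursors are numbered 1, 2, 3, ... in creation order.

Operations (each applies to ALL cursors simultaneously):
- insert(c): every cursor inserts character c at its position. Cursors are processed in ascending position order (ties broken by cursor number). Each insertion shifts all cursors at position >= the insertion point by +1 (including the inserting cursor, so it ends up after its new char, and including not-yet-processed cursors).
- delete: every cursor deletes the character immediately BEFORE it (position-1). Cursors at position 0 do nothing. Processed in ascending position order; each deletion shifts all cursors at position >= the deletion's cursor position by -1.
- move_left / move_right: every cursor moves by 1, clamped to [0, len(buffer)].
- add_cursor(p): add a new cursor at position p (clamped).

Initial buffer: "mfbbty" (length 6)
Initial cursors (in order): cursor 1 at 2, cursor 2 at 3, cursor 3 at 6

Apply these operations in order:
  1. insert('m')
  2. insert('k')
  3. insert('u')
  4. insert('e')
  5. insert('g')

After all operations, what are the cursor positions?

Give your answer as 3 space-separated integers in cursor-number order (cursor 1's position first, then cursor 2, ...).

Answer: 7 13 21

Derivation:
After op 1 (insert('m')): buffer="mfmbmbtym" (len 9), cursors c1@3 c2@5 c3@9, authorship ..1.2...3
After op 2 (insert('k')): buffer="mfmkbmkbtymk" (len 12), cursors c1@4 c2@7 c3@12, authorship ..11.22...33
After op 3 (insert('u')): buffer="mfmkubmkubtymku" (len 15), cursors c1@5 c2@9 c3@15, authorship ..111.222...333
After op 4 (insert('e')): buffer="mfmkuebmkuebtymkue" (len 18), cursors c1@6 c2@11 c3@18, authorship ..1111.2222...3333
After op 5 (insert('g')): buffer="mfmkuegbmkuegbtymkueg" (len 21), cursors c1@7 c2@13 c3@21, authorship ..11111.22222...33333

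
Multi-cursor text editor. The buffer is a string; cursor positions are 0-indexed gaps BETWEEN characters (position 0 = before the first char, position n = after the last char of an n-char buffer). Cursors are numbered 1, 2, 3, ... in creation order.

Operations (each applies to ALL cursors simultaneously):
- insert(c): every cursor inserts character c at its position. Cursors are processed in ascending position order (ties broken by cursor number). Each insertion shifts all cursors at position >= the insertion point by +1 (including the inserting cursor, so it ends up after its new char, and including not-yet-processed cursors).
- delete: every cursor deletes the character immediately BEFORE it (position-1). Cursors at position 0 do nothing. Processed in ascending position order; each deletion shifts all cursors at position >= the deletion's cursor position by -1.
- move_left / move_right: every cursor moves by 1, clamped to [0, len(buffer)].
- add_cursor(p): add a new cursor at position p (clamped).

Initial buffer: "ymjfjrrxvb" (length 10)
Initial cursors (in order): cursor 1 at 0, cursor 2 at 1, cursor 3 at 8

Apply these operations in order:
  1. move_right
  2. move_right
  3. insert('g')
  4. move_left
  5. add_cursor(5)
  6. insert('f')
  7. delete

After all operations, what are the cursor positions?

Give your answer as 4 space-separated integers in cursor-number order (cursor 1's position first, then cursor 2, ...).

After op 1 (move_right): buffer="ymjfjrrxvb" (len 10), cursors c1@1 c2@2 c3@9, authorship ..........
After op 2 (move_right): buffer="ymjfjrrxvb" (len 10), cursors c1@2 c2@3 c3@10, authorship ..........
After op 3 (insert('g')): buffer="ymgjgfjrrxvbg" (len 13), cursors c1@3 c2@5 c3@13, authorship ..1.2.......3
After op 4 (move_left): buffer="ymgjgfjrrxvbg" (len 13), cursors c1@2 c2@4 c3@12, authorship ..1.2.......3
After op 5 (add_cursor(5)): buffer="ymgjgfjrrxvbg" (len 13), cursors c1@2 c2@4 c4@5 c3@12, authorship ..1.2.......3
After op 6 (insert('f')): buffer="ymfgjfgffjrrxvbfg" (len 17), cursors c1@3 c2@6 c4@8 c3@16, authorship ..11.224.......33
After op 7 (delete): buffer="ymgjgfjrrxvbg" (len 13), cursors c1@2 c2@4 c4@5 c3@12, authorship ..1.2.......3

Answer: 2 4 12 5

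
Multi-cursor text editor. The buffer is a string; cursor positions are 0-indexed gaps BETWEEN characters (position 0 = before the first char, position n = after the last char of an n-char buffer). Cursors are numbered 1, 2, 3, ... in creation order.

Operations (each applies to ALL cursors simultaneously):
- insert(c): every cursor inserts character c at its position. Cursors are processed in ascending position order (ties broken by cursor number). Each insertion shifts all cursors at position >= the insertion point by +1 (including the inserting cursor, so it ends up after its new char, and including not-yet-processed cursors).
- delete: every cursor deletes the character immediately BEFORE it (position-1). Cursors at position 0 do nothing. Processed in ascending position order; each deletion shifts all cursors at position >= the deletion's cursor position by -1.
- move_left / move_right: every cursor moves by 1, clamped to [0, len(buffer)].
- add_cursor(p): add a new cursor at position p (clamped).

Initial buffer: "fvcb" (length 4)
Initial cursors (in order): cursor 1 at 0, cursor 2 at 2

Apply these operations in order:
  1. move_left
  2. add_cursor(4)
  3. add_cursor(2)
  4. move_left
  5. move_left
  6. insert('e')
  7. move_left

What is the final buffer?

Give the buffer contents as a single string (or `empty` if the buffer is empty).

After op 1 (move_left): buffer="fvcb" (len 4), cursors c1@0 c2@1, authorship ....
After op 2 (add_cursor(4)): buffer="fvcb" (len 4), cursors c1@0 c2@1 c3@4, authorship ....
After op 3 (add_cursor(2)): buffer="fvcb" (len 4), cursors c1@0 c2@1 c4@2 c3@4, authorship ....
After op 4 (move_left): buffer="fvcb" (len 4), cursors c1@0 c2@0 c4@1 c3@3, authorship ....
After op 5 (move_left): buffer="fvcb" (len 4), cursors c1@0 c2@0 c4@0 c3@2, authorship ....
After op 6 (insert('e')): buffer="eeefvecb" (len 8), cursors c1@3 c2@3 c4@3 c3@6, authorship 124..3..
After op 7 (move_left): buffer="eeefvecb" (len 8), cursors c1@2 c2@2 c4@2 c3@5, authorship 124..3..

Answer: eeefvecb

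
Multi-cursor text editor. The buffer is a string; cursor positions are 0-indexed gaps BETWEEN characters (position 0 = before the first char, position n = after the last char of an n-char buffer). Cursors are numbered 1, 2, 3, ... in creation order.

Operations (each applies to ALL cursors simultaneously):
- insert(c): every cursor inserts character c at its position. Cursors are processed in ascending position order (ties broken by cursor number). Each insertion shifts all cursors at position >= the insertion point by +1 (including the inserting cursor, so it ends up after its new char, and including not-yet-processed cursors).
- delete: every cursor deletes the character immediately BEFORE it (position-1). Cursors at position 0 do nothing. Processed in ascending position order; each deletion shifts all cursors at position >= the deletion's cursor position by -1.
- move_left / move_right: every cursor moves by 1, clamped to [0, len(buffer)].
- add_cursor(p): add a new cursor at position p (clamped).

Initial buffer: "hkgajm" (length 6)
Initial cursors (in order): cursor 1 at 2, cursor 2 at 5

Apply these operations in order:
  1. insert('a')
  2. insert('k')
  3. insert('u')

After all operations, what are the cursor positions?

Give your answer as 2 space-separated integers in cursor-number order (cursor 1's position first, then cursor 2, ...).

Answer: 5 11

Derivation:
After op 1 (insert('a')): buffer="hkagajam" (len 8), cursors c1@3 c2@7, authorship ..1...2.
After op 2 (insert('k')): buffer="hkakgajakm" (len 10), cursors c1@4 c2@9, authorship ..11...22.
After op 3 (insert('u')): buffer="hkakugajakum" (len 12), cursors c1@5 c2@11, authorship ..111...222.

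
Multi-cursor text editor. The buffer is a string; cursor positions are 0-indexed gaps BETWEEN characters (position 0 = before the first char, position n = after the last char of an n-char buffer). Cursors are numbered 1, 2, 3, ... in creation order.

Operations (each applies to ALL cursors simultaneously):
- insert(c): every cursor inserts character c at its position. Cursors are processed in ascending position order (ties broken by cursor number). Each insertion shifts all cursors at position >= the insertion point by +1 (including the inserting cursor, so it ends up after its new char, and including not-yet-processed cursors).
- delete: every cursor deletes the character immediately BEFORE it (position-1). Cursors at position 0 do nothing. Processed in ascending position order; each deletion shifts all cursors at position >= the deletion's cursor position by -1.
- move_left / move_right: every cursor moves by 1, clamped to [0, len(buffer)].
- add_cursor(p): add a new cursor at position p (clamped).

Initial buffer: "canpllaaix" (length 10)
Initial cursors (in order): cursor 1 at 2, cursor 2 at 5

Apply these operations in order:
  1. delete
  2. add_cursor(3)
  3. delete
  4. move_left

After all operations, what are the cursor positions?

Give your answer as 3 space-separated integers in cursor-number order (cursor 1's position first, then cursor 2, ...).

After op 1 (delete): buffer="cnplaaix" (len 8), cursors c1@1 c2@3, authorship ........
After op 2 (add_cursor(3)): buffer="cnplaaix" (len 8), cursors c1@1 c2@3 c3@3, authorship ........
After op 3 (delete): buffer="laaix" (len 5), cursors c1@0 c2@0 c3@0, authorship .....
After op 4 (move_left): buffer="laaix" (len 5), cursors c1@0 c2@0 c3@0, authorship .....

Answer: 0 0 0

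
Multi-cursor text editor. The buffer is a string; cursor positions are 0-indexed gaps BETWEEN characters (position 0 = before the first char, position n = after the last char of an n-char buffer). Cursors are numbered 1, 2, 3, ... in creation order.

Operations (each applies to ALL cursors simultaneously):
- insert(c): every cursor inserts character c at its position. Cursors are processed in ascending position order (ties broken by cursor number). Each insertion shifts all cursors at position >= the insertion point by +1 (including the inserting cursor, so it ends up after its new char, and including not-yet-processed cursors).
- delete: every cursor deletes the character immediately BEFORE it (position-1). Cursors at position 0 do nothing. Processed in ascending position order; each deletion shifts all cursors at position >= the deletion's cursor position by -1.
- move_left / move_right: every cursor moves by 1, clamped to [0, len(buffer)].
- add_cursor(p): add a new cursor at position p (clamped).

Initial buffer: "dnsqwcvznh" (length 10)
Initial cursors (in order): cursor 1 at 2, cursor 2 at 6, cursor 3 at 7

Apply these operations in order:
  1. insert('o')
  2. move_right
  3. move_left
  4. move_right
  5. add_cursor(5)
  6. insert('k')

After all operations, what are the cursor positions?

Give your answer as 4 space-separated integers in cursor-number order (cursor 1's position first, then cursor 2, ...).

After op 1 (insert('o')): buffer="dnosqwcovoznh" (len 13), cursors c1@3 c2@8 c3@10, authorship ..1....2.3...
After op 2 (move_right): buffer="dnosqwcovoznh" (len 13), cursors c1@4 c2@9 c3@11, authorship ..1....2.3...
After op 3 (move_left): buffer="dnosqwcovoznh" (len 13), cursors c1@3 c2@8 c3@10, authorship ..1....2.3...
After op 4 (move_right): buffer="dnosqwcovoznh" (len 13), cursors c1@4 c2@9 c3@11, authorship ..1....2.3...
After op 5 (add_cursor(5)): buffer="dnosqwcovoznh" (len 13), cursors c1@4 c4@5 c2@9 c3@11, authorship ..1....2.3...
After op 6 (insert('k')): buffer="dnoskqkwcovkozknh" (len 17), cursors c1@5 c4@7 c2@12 c3@15, authorship ..1.1.4..2.23.3..

Answer: 5 12 15 7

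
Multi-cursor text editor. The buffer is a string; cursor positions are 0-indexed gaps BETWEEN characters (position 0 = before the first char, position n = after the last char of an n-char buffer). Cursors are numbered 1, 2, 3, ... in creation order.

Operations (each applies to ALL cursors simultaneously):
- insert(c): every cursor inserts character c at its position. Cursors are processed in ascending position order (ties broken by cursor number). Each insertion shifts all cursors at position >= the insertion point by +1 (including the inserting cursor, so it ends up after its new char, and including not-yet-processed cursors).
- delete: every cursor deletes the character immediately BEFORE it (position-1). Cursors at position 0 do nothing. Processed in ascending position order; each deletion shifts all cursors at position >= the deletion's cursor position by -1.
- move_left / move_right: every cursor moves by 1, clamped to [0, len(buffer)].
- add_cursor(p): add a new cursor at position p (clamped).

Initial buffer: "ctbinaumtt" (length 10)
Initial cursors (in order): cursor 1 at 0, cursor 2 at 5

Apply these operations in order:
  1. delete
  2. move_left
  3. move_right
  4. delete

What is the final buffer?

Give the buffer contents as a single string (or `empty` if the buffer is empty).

After op 1 (delete): buffer="ctbiaumtt" (len 9), cursors c1@0 c2@4, authorship .........
After op 2 (move_left): buffer="ctbiaumtt" (len 9), cursors c1@0 c2@3, authorship .........
After op 3 (move_right): buffer="ctbiaumtt" (len 9), cursors c1@1 c2@4, authorship .........
After op 4 (delete): buffer="tbaumtt" (len 7), cursors c1@0 c2@2, authorship .......

Answer: tbaumtt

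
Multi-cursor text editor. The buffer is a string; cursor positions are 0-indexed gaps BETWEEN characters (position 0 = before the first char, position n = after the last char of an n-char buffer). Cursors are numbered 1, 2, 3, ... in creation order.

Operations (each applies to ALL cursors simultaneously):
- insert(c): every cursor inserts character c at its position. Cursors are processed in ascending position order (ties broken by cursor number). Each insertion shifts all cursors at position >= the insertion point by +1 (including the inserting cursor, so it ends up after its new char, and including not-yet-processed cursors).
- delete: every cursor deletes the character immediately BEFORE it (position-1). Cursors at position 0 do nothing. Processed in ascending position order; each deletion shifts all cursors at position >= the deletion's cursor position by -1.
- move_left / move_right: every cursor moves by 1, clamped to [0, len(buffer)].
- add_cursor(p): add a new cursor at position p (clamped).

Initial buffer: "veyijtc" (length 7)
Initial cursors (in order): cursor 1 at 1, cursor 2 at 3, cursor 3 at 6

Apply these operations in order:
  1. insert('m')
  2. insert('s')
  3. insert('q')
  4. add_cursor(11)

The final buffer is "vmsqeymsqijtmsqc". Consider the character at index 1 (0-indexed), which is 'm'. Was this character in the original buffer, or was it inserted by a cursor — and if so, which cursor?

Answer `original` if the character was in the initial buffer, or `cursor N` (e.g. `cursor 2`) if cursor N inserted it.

Answer: cursor 1

Derivation:
After op 1 (insert('m')): buffer="vmeymijtmc" (len 10), cursors c1@2 c2@5 c3@9, authorship .1..2...3.
After op 2 (insert('s')): buffer="vmseymsijtmsc" (len 13), cursors c1@3 c2@7 c3@12, authorship .11..22...33.
After op 3 (insert('q')): buffer="vmsqeymsqijtmsqc" (len 16), cursors c1@4 c2@9 c3@15, authorship .111..222...333.
After op 4 (add_cursor(11)): buffer="vmsqeymsqijtmsqc" (len 16), cursors c1@4 c2@9 c4@11 c3@15, authorship .111..222...333.
Authorship (.=original, N=cursor N): . 1 1 1 . . 2 2 2 . . . 3 3 3 .
Index 1: author = 1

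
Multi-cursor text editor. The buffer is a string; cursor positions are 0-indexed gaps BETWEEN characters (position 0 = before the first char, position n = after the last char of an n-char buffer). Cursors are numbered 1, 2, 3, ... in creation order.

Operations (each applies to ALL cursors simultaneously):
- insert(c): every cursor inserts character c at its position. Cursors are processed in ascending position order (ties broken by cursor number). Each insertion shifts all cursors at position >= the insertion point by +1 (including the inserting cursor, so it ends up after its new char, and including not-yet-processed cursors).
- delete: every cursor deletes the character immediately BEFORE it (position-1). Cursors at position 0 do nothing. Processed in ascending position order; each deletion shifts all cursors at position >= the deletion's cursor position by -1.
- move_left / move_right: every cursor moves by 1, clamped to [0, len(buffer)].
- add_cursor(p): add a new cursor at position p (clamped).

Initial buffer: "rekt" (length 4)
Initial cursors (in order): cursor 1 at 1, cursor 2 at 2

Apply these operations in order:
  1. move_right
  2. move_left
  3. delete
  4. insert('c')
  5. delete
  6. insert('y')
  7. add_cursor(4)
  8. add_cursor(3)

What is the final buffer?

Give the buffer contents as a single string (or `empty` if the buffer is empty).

After op 1 (move_right): buffer="rekt" (len 4), cursors c1@2 c2@3, authorship ....
After op 2 (move_left): buffer="rekt" (len 4), cursors c1@1 c2@2, authorship ....
After op 3 (delete): buffer="kt" (len 2), cursors c1@0 c2@0, authorship ..
After op 4 (insert('c')): buffer="cckt" (len 4), cursors c1@2 c2@2, authorship 12..
After op 5 (delete): buffer="kt" (len 2), cursors c1@0 c2@0, authorship ..
After op 6 (insert('y')): buffer="yykt" (len 4), cursors c1@2 c2@2, authorship 12..
After op 7 (add_cursor(4)): buffer="yykt" (len 4), cursors c1@2 c2@2 c3@4, authorship 12..
After op 8 (add_cursor(3)): buffer="yykt" (len 4), cursors c1@2 c2@2 c4@3 c3@4, authorship 12..

Answer: yykt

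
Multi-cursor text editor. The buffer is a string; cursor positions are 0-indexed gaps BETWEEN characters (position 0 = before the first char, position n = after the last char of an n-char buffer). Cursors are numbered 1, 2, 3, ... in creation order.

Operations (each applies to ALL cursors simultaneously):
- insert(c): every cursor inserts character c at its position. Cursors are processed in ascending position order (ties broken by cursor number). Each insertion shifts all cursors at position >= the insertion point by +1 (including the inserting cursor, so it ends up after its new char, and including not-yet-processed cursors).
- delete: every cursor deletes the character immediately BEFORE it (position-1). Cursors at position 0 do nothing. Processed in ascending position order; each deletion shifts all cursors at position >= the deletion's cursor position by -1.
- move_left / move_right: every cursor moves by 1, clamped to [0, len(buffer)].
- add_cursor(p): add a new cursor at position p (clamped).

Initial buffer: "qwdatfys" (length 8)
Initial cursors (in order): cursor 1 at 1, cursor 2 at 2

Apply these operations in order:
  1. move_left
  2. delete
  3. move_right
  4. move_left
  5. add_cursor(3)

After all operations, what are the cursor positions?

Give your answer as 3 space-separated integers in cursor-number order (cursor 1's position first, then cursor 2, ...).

After op 1 (move_left): buffer="qwdatfys" (len 8), cursors c1@0 c2@1, authorship ........
After op 2 (delete): buffer="wdatfys" (len 7), cursors c1@0 c2@0, authorship .......
After op 3 (move_right): buffer="wdatfys" (len 7), cursors c1@1 c2@1, authorship .......
After op 4 (move_left): buffer="wdatfys" (len 7), cursors c1@0 c2@0, authorship .......
After op 5 (add_cursor(3)): buffer="wdatfys" (len 7), cursors c1@0 c2@0 c3@3, authorship .......

Answer: 0 0 3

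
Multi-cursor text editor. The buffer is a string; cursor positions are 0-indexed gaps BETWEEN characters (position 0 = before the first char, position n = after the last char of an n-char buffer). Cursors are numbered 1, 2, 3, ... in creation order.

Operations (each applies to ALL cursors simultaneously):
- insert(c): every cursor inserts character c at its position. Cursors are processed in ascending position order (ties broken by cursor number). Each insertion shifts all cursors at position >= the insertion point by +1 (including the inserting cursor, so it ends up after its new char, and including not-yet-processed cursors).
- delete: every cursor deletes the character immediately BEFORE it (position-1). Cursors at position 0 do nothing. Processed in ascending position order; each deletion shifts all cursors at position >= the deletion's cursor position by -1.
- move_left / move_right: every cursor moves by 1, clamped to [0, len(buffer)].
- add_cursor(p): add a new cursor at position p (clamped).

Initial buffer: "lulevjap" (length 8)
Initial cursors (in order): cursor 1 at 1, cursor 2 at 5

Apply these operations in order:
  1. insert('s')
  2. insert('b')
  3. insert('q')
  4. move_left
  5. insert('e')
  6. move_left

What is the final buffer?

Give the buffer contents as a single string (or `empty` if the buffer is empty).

After op 1 (insert('s')): buffer="lsulevsjap" (len 10), cursors c1@2 c2@7, authorship .1....2...
After op 2 (insert('b')): buffer="lsbulevsbjap" (len 12), cursors c1@3 c2@9, authorship .11....22...
After op 3 (insert('q')): buffer="lsbqulevsbqjap" (len 14), cursors c1@4 c2@11, authorship .111....222...
After op 4 (move_left): buffer="lsbqulevsbqjap" (len 14), cursors c1@3 c2@10, authorship .111....222...
After op 5 (insert('e')): buffer="lsbequlevsbeqjap" (len 16), cursors c1@4 c2@12, authorship .1111....2222...
After op 6 (move_left): buffer="lsbequlevsbeqjap" (len 16), cursors c1@3 c2@11, authorship .1111....2222...

Answer: lsbequlevsbeqjap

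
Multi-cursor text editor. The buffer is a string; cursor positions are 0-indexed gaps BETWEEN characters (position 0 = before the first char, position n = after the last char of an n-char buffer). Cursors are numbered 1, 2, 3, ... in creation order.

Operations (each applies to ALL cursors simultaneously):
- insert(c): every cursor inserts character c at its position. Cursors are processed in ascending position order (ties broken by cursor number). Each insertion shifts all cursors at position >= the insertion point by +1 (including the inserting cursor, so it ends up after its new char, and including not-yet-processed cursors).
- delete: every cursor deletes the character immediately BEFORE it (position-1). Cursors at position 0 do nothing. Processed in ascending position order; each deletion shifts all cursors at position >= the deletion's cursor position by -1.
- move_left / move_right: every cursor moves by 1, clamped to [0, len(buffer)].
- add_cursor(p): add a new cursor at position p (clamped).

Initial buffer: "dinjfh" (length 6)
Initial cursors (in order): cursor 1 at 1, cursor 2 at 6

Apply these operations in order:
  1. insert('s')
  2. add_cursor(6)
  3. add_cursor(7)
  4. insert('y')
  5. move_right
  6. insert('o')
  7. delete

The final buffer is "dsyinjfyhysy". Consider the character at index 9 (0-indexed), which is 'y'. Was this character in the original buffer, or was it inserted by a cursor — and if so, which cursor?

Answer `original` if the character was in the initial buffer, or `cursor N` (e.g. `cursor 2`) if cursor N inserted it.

Answer: cursor 4

Derivation:
After op 1 (insert('s')): buffer="dsinjfhs" (len 8), cursors c1@2 c2@8, authorship .1.....2
After op 2 (add_cursor(6)): buffer="dsinjfhs" (len 8), cursors c1@2 c3@6 c2@8, authorship .1.....2
After op 3 (add_cursor(7)): buffer="dsinjfhs" (len 8), cursors c1@2 c3@6 c4@7 c2@8, authorship .1.....2
After op 4 (insert('y')): buffer="dsyinjfyhysy" (len 12), cursors c1@3 c3@8 c4@10 c2@12, authorship .11....3.422
After op 5 (move_right): buffer="dsyinjfyhysy" (len 12), cursors c1@4 c3@9 c4@11 c2@12, authorship .11....3.422
After op 6 (insert('o')): buffer="dsyionjfyhoysoyo" (len 16), cursors c1@5 c3@11 c4@14 c2@16, authorship .11.1...3.342422
After op 7 (delete): buffer="dsyinjfyhysy" (len 12), cursors c1@4 c3@9 c4@11 c2@12, authorship .11....3.422
Authorship (.=original, N=cursor N): . 1 1 . . . . 3 . 4 2 2
Index 9: author = 4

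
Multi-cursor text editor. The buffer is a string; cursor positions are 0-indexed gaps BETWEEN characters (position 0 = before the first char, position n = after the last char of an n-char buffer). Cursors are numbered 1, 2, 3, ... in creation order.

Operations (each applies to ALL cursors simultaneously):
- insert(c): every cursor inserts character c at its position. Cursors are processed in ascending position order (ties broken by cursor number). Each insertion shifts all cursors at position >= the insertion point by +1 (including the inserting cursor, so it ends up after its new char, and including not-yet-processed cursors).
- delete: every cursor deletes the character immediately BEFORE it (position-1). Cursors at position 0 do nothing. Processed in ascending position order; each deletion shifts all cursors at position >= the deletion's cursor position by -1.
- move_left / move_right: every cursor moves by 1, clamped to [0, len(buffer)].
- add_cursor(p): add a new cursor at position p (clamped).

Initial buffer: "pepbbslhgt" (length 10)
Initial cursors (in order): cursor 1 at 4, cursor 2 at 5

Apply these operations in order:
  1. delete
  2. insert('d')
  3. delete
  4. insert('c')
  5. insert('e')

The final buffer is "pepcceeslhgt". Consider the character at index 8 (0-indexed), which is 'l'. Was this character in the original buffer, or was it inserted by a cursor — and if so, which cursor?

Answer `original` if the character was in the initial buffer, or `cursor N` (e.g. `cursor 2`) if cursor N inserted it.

Answer: original

Derivation:
After op 1 (delete): buffer="pepslhgt" (len 8), cursors c1@3 c2@3, authorship ........
After op 2 (insert('d')): buffer="pepddslhgt" (len 10), cursors c1@5 c2@5, authorship ...12.....
After op 3 (delete): buffer="pepslhgt" (len 8), cursors c1@3 c2@3, authorship ........
After op 4 (insert('c')): buffer="pepccslhgt" (len 10), cursors c1@5 c2@5, authorship ...12.....
After op 5 (insert('e')): buffer="pepcceeslhgt" (len 12), cursors c1@7 c2@7, authorship ...1212.....
Authorship (.=original, N=cursor N): . . . 1 2 1 2 . . . . .
Index 8: author = original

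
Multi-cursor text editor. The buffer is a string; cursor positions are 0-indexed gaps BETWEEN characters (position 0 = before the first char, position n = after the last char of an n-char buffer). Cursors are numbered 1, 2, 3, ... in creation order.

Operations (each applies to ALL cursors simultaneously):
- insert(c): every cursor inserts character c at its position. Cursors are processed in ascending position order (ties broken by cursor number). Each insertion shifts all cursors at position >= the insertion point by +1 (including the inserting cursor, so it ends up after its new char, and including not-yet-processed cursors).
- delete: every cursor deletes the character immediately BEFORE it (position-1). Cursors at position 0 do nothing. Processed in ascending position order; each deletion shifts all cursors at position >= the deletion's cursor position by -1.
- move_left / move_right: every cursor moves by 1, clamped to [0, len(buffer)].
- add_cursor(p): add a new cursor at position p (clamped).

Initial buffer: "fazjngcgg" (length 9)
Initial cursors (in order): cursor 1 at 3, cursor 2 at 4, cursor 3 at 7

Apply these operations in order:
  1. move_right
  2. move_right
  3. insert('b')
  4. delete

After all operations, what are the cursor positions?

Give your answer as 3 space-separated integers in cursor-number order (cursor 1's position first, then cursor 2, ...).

Answer: 5 6 9

Derivation:
After op 1 (move_right): buffer="fazjngcgg" (len 9), cursors c1@4 c2@5 c3@8, authorship .........
After op 2 (move_right): buffer="fazjngcgg" (len 9), cursors c1@5 c2@6 c3@9, authorship .........
After op 3 (insert('b')): buffer="fazjnbgbcggb" (len 12), cursors c1@6 c2@8 c3@12, authorship .....1.2...3
After op 4 (delete): buffer="fazjngcgg" (len 9), cursors c1@5 c2@6 c3@9, authorship .........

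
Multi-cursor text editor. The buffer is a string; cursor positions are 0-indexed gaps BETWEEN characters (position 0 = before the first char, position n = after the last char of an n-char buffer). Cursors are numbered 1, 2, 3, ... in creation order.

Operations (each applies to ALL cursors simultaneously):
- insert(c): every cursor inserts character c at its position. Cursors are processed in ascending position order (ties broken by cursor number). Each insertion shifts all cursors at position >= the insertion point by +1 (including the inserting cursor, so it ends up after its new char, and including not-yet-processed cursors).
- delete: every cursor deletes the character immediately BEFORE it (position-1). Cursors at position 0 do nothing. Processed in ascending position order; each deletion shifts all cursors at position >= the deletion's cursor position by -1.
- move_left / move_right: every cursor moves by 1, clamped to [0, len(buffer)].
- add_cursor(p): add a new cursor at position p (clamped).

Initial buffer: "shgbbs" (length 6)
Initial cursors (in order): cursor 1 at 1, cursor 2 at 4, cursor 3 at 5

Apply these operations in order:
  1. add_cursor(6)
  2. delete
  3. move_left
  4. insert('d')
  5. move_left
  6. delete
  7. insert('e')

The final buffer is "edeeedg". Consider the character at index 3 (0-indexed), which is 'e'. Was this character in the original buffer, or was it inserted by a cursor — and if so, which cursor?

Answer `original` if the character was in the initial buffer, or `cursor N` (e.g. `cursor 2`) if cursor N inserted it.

After op 1 (add_cursor(6)): buffer="shgbbs" (len 6), cursors c1@1 c2@4 c3@5 c4@6, authorship ......
After op 2 (delete): buffer="hg" (len 2), cursors c1@0 c2@2 c3@2 c4@2, authorship ..
After op 3 (move_left): buffer="hg" (len 2), cursors c1@0 c2@1 c3@1 c4@1, authorship ..
After op 4 (insert('d')): buffer="dhdddg" (len 6), cursors c1@1 c2@5 c3@5 c4@5, authorship 1.234.
After op 5 (move_left): buffer="dhdddg" (len 6), cursors c1@0 c2@4 c3@4 c4@4, authorship 1.234.
After op 6 (delete): buffer="ddg" (len 3), cursors c1@0 c2@1 c3@1 c4@1, authorship 14.
After op 7 (insert('e')): buffer="edeeedg" (len 7), cursors c1@1 c2@5 c3@5 c4@5, authorship 112344.
Authorship (.=original, N=cursor N): 1 1 2 3 4 4 .
Index 3: author = 3

Answer: cursor 3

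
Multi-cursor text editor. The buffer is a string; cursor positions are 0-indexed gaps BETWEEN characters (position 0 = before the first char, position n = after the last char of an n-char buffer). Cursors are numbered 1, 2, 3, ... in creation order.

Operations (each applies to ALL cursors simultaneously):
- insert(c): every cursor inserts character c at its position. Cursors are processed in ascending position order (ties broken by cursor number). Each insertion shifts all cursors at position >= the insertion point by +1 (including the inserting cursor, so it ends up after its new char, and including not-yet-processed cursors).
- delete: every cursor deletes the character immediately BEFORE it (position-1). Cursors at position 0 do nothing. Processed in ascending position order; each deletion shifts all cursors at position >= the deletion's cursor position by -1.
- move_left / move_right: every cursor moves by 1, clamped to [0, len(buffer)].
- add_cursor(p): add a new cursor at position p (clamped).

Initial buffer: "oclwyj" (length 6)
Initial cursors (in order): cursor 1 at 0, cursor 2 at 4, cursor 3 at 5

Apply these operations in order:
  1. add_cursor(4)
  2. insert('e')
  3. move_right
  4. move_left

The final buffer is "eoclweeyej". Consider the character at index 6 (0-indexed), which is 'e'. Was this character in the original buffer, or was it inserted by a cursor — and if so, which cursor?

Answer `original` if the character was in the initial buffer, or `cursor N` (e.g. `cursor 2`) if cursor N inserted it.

After op 1 (add_cursor(4)): buffer="oclwyj" (len 6), cursors c1@0 c2@4 c4@4 c3@5, authorship ......
After op 2 (insert('e')): buffer="eoclweeyej" (len 10), cursors c1@1 c2@7 c4@7 c3@9, authorship 1....24.3.
After op 3 (move_right): buffer="eoclweeyej" (len 10), cursors c1@2 c2@8 c4@8 c3@10, authorship 1....24.3.
After op 4 (move_left): buffer="eoclweeyej" (len 10), cursors c1@1 c2@7 c4@7 c3@9, authorship 1....24.3.
Authorship (.=original, N=cursor N): 1 . . . . 2 4 . 3 .
Index 6: author = 4

Answer: cursor 4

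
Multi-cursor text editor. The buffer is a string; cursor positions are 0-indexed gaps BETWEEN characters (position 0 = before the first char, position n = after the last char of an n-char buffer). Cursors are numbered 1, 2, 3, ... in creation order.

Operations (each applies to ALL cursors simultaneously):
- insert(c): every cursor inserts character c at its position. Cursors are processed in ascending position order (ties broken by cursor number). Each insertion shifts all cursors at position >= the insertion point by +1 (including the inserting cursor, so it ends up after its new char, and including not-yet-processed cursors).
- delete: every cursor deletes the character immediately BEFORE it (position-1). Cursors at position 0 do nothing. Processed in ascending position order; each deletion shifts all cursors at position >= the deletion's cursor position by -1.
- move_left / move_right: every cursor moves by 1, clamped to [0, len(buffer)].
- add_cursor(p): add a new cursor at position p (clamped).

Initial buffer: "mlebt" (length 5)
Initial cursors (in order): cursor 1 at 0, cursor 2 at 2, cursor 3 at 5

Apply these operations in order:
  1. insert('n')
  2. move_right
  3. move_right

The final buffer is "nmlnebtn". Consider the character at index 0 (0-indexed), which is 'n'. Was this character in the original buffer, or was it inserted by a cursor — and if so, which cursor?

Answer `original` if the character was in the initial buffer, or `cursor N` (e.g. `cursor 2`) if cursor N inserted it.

Answer: cursor 1

Derivation:
After op 1 (insert('n')): buffer="nmlnebtn" (len 8), cursors c1@1 c2@4 c3@8, authorship 1..2...3
After op 2 (move_right): buffer="nmlnebtn" (len 8), cursors c1@2 c2@5 c3@8, authorship 1..2...3
After op 3 (move_right): buffer="nmlnebtn" (len 8), cursors c1@3 c2@6 c3@8, authorship 1..2...3
Authorship (.=original, N=cursor N): 1 . . 2 . . . 3
Index 0: author = 1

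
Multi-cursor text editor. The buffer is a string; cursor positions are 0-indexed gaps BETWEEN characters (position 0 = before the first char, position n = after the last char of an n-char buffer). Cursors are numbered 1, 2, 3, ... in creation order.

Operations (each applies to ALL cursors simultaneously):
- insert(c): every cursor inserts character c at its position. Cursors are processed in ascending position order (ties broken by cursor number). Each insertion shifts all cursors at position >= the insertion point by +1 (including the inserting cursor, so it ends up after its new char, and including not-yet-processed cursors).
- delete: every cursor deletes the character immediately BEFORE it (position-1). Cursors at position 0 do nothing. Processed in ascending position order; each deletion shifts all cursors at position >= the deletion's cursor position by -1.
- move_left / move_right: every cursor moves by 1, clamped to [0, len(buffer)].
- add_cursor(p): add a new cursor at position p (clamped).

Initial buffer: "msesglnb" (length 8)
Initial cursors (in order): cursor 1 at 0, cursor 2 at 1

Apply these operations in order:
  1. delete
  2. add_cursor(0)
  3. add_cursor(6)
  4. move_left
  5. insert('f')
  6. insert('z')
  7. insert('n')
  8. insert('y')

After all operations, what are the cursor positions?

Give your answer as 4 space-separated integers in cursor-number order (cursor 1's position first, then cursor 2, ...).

After op 1 (delete): buffer="sesglnb" (len 7), cursors c1@0 c2@0, authorship .......
After op 2 (add_cursor(0)): buffer="sesglnb" (len 7), cursors c1@0 c2@0 c3@0, authorship .......
After op 3 (add_cursor(6)): buffer="sesglnb" (len 7), cursors c1@0 c2@0 c3@0 c4@6, authorship .......
After op 4 (move_left): buffer="sesglnb" (len 7), cursors c1@0 c2@0 c3@0 c4@5, authorship .......
After op 5 (insert('f')): buffer="fffsesglfnb" (len 11), cursors c1@3 c2@3 c3@3 c4@9, authorship 123.....4..
After op 6 (insert('z')): buffer="fffzzzsesglfznb" (len 15), cursors c1@6 c2@6 c3@6 c4@13, authorship 123123.....44..
After op 7 (insert('n')): buffer="fffzzznnnsesglfznnb" (len 19), cursors c1@9 c2@9 c3@9 c4@17, authorship 123123123.....444..
After op 8 (insert('y')): buffer="fffzzznnnyyysesglfznynb" (len 23), cursors c1@12 c2@12 c3@12 c4@21, authorship 123123123123.....4444..

Answer: 12 12 12 21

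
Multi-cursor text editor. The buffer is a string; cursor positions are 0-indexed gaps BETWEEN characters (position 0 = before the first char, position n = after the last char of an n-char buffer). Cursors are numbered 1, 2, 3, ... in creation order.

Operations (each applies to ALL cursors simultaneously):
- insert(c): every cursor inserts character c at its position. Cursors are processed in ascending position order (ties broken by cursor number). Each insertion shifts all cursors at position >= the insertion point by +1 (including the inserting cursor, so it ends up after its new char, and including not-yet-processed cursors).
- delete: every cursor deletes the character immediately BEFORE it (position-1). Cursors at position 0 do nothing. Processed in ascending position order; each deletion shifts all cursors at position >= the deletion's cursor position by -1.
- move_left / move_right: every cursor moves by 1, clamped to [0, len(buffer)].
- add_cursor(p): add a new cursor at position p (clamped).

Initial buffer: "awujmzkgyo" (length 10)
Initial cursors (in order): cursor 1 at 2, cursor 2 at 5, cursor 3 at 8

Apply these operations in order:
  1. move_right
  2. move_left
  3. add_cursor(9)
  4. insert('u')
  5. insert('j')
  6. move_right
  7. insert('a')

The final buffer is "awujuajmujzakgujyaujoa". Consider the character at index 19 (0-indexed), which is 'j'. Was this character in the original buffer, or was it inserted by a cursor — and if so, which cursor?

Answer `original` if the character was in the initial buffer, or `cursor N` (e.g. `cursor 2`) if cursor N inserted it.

After op 1 (move_right): buffer="awujmzkgyo" (len 10), cursors c1@3 c2@6 c3@9, authorship ..........
After op 2 (move_left): buffer="awujmzkgyo" (len 10), cursors c1@2 c2@5 c3@8, authorship ..........
After op 3 (add_cursor(9)): buffer="awujmzkgyo" (len 10), cursors c1@2 c2@5 c3@8 c4@9, authorship ..........
After op 4 (insert('u')): buffer="awuujmuzkguyuo" (len 14), cursors c1@3 c2@7 c3@11 c4@13, authorship ..1...2...3.4.
After op 5 (insert('j')): buffer="awujujmujzkgujyujo" (len 18), cursors c1@4 c2@9 c3@14 c4@17, authorship ..11...22...33.44.
After op 6 (move_right): buffer="awujujmujzkgujyujo" (len 18), cursors c1@5 c2@10 c3@15 c4@18, authorship ..11...22...33.44.
After op 7 (insert('a')): buffer="awujuajmujzakgujyaujoa" (len 22), cursors c1@6 c2@12 c3@18 c4@22, authorship ..11.1..22.2..33.344.4
Authorship (.=original, N=cursor N): . . 1 1 . 1 . . 2 2 . 2 . . 3 3 . 3 4 4 . 4
Index 19: author = 4

Answer: cursor 4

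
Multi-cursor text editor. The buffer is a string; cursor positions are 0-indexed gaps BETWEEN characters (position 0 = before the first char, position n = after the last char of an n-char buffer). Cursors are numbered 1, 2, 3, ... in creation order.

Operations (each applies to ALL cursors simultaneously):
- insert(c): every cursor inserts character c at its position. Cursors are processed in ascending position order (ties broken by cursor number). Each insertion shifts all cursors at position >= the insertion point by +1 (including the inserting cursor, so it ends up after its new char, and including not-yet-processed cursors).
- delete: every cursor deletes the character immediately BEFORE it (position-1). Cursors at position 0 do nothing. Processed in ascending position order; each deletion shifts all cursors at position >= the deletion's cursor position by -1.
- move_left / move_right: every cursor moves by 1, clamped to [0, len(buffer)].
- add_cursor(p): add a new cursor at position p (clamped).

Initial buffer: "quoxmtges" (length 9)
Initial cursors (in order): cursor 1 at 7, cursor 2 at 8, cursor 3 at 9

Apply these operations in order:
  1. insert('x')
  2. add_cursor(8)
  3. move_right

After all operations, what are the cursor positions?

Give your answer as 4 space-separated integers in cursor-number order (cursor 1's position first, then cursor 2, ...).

After op 1 (insert('x')): buffer="quoxmtgxexsx" (len 12), cursors c1@8 c2@10 c3@12, authorship .......1.2.3
After op 2 (add_cursor(8)): buffer="quoxmtgxexsx" (len 12), cursors c1@8 c4@8 c2@10 c3@12, authorship .......1.2.3
After op 3 (move_right): buffer="quoxmtgxexsx" (len 12), cursors c1@9 c4@9 c2@11 c3@12, authorship .......1.2.3

Answer: 9 11 12 9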